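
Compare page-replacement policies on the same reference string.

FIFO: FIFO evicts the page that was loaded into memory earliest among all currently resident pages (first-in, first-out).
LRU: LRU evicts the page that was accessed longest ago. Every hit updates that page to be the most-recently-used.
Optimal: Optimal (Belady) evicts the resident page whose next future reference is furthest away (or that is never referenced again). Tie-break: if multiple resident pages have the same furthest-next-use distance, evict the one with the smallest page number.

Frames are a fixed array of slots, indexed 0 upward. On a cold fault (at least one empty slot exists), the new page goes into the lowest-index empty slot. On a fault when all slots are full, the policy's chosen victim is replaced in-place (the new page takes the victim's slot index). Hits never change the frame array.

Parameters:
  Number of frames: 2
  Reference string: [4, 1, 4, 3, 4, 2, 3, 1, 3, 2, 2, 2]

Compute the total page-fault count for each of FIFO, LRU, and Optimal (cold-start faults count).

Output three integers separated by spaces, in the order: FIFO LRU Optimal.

Answer: 8 7 6

Derivation:
--- FIFO ---
  step 0: ref 4 -> FAULT, frames=[4,-] (faults so far: 1)
  step 1: ref 1 -> FAULT, frames=[4,1] (faults so far: 2)
  step 2: ref 4 -> HIT, frames=[4,1] (faults so far: 2)
  step 3: ref 3 -> FAULT, evict 4, frames=[3,1] (faults so far: 3)
  step 4: ref 4 -> FAULT, evict 1, frames=[3,4] (faults so far: 4)
  step 5: ref 2 -> FAULT, evict 3, frames=[2,4] (faults so far: 5)
  step 6: ref 3 -> FAULT, evict 4, frames=[2,3] (faults so far: 6)
  step 7: ref 1 -> FAULT, evict 2, frames=[1,3] (faults so far: 7)
  step 8: ref 3 -> HIT, frames=[1,3] (faults so far: 7)
  step 9: ref 2 -> FAULT, evict 3, frames=[1,2] (faults so far: 8)
  step 10: ref 2 -> HIT, frames=[1,2] (faults so far: 8)
  step 11: ref 2 -> HIT, frames=[1,2] (faults so far: 8)
  FIFO total faults: 8
--- LRU ---
  step 0: ref 4 -> FAULT, frames=[4,-] (faults so far: 1)
  step 1: ref 1 -> FAULT, frames=[4,1] (faults so far: 2)
  step 2: ref 4 -> HIT, frames=[4,1] (faults so far: 2)
  step 3: ref 3 -> FAULT, evict 1, frames=[4,3] (faults so far: 3)
  step 4: ref 4 -> HIT, frames=[4,3] (faults so far: 3)
  step 5: ref 2 -> FAULT, evict 3, frames=[4,2] (faults so far: 4)
  step 6: ref 3 -> FAULT, evict 4, frames=[3,2] (faults so far: 5)
  step 7: ref 1 -> FAULT, evict 2, frames=[3,1] (faults so far: 6)
  step 8: ref 3 -> HIT, frames=[3,1] (faults so far: 6)
  step 9: ref 2 -> FAULT, evict 1, frames=[3,2] (faults so far: 7)
  step 10: ref 2 -> HIT, frames=[3,2] (faults so far: 7)
  step 11: ref 2 -> HIT, frames=[3,2] (faults so far: 7)
  LRU total faults: 7
--- Optimal ---
  step 0: ref 4 -> FAULT, frames=[4,-] (faults so far: 1)
  step 1: ref 1 -> FAULT, frames=[4,1] (faults so far: 2)
  step 2: ref 4 -> HIT, frames=[4,1] (faults so far: 2)
  step 3: ref 3 -> FAULT, evict 1, frames=[4,3] (faults so far: 3)
  step 4: ref 4 -> HIT, frames=[4,3] (faults so far: 3)
  step 5: ref 2 -> FAULT, evict 4, frames=[2,3] (faults so far: 4)
  step 6: ref 3 -> HIT, frames=[2,3] (faults so far: 4)
  step 7: ref 1 -> FAULT, evict 2, frames=[1,3] (faults so far: 5)
  step 8: ref 3 -> HIT, frames=[1,3] (faults so far: 5)
  step 9: ref 2 -> FAULT, evict 1, frames=[2,3] (faults so far: 6)
  step 10: ref 2 -> HIT, frames=[2,3] (faults so far: 6)
  step 11: ref 2 -> HIT, frames=[2,3] (faults so far: 6)
  Optimal total faults: 6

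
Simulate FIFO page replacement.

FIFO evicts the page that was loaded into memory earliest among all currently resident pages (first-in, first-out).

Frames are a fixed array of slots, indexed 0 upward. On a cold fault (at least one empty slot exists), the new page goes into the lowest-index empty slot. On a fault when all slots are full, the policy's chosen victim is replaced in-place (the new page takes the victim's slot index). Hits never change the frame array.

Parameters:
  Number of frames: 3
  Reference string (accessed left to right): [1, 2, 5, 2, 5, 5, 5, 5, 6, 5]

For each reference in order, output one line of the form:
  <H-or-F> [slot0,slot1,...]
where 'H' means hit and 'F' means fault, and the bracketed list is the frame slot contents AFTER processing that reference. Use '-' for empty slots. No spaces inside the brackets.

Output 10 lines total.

F [1,-,-]
F [1,2,-]
F [1,2,5]
H [1,2,5]
H [1,2,5]
H [1,2,5]
H [1,2,5]
H [1,2,5]
F [6,2,5]
H [6,2,5]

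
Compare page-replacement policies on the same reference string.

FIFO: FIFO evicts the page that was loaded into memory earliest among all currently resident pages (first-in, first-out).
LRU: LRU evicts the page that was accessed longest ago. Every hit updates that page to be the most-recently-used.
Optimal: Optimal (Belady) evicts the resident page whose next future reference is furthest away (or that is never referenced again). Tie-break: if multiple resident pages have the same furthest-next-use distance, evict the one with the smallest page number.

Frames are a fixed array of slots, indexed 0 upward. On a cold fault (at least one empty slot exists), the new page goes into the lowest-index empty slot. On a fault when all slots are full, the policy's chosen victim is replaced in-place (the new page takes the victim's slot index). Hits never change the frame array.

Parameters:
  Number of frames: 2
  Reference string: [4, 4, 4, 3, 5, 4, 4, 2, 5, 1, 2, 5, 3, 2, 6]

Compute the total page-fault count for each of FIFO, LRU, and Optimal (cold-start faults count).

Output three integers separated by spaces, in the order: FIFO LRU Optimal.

--- FIFO ---
  step 0: ref 4 -> FAULT, frames=[4,-] (faults so far: 1)
  step 1: ref 4 -> HIT, frames=[4,-] (faults so far: 1)
  step 2: ref 4 -> HIT, frames=[4,-] (faults so far: 1)
  step 3: ref 3 -> FAULT, frames=[4,3] (faults so far: 2)
  step 4: ref 5 -> FAULT, evict 4, frames=[5,3] (faults so far: 3)
  step 5: ref 4 -> FAULT, evict 3, frames=[5,4] (faults so far: 4)
  step 6: ref 4 -> HIT, frames=[5,4] (faults so far: 4)
  step 7: ref 2 -> FAULT, evict 5, frames=[2,4] (faults so far: 5)
  step 8: ref 5 -> FAULT, evict 4, frames=[2,5] (faults so far: 6)
  step 9: ref 1 -> FAULT, evict 2, frames=[1,5] (faults so far: 7)
  step 10: ref 2 -> FAULT, evict 5, frames=[1,2] (faults so far: 8)
  step 11: ref 5 -> FAULT, evict 1, frames=[5,2] (faults so far: 9)
  step 12: ref 3 -> FAULT, evict 2, frames=[5,3] (faults so far: 10)
  step 13: ref 2 -> FAULT, evict 5, frames=[2,3] (faults so far: 11)
  step 14: ref 6 -> FAULT, evict 3, frames=[2,6] (faults so far: 12)
  FIFO total faults: 12
--- LRU ---
  step 0: ref 4 -> FAULT, frames=[4,-] (faults so far: 1)
  step 1: ref 4 -> HIT, frames=[4,-] (faults so far: 1)
  step 2: ref 4 -> HIT, frames=[4,-] (faults so far: 1)
  step 3: ref 3 -> FAULT, frames=[4,3] (faults so far: 2)
  step 4: ref 5 -> FAULT, evict 4, frames=[5,3] (faults so far: 3)
  step 5: ref 4 -> FAULT, evict 3, frames=[5,4] (faults so far: 4)
  step 6: ref 4 -> HIT, frames=[5,4] (faults so far: 4)
  step 7: ref 2 -> FAULT, evict 5, frames=[2,4] (faults so far: 5)
  step 8: ref 5 -> FAULT, evict 4, frames=[2,5] (faults so far: 6)
  step 9: ref 1 -> FAULT, evict 2, frames=[1,5] (faults so far: 7)
  step 10: ref 2 -> FAULT, evict 5, frames=[1,2] (faults so far: 8)
  step 11: ref 5 -> FAULT, evict 1, frames=[5,2] (faults so far: 9)
  step 12: ref 3 -> FAULT, evict 2, frames=[5,3] (faults so far: 10)
  step 13: ref 2 -> FAULT, evict 5, frames=[2,3] (faults so far: 11)
  step 14: ref 6 -> FAULT, evict 3, frames=[2,6] (faults so far: 12)
  LRU total faults: 12
--- Optimal ---
  step 0: ref 4 -> FAULT, frames=[4,-] (faults so far: 1)
  step 1: ref 4 -> HIT, frames=[4,-] (faults so far: 1)
  step 2: ref 4 -> HIT, frames=[4,-] (faults so far: 1)
  step 3: ref 3 -> FAULT, frames=[4,3] (faults so far: 2)
  step 4: ref 5 -> FAULT, evict 3, frames=[4,5] (faults so far: 3)
  step 5: ref 4 -> HIT, frames=[4,5] (faults so far: 3)
  step 6: ref 4 -> HIT, frames=[4,5] (faults so far: 3)
  step 7: ref 2 -> FAULT, evict 4, frames=[2,5] (faults so far: 4)
  step 8: ref 5 -> HIT, frames=[2,5] (faults so far: 4)
  step 9: ref 1 -> FAULT, evict 5, frames=[2,1] (faults so far: 5)
  step 10: ref 2 -> HIT, frames=[2,1] (faults so far: 5)
  step 11: ref 5 -> FAULT, evict 1, frames=[2,5] (faults so far: 6)
  step 12: ref 3 -> FAULT, evict 5, frames=[2,3] (faults so far: 7)
  step 13: ref 2 -> HIT, frames=[2,3] (faults so far: 7)
  step 14: ref 6 -> FAULT, evict 2, frames=[6,3] (faults so far: 8)
  Optimal total faults: 8

Answer: 12 12 8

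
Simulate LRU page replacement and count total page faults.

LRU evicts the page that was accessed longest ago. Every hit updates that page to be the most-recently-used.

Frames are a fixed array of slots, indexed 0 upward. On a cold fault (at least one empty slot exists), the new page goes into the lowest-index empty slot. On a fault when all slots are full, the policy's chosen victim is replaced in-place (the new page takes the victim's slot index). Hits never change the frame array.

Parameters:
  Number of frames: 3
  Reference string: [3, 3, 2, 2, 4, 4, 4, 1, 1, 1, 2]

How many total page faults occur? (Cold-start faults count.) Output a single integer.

Step 0: ref 3 → FAULT, frames=[3,-,-]
Step 1: ref 3 → HIT, frames=[3,-,-]
Step 2: ref 2 → FAULT, frames=[3,2,-]
Step 3: ref 2 → HIT, frames=[3,2,-]
Step 4: ref 4 → FAULT, frames=[3,2,4]
Step 5: ref 4 → HIT, frames=[3,2,4]
Step 6: ref 4 → HIT, frames=[3,2,4]
Step 7: ref 1 → FAULT (evict 3), frames=[1,2,4]
Step 8: ref 1 → HIT, frames=[1,2,4]
Step 9: ref 1 → HIT, frames=[1,2,4]
Step 10: ref 2 → HIT, frames=[1,2,4]
Total faults: 4

Answer: 4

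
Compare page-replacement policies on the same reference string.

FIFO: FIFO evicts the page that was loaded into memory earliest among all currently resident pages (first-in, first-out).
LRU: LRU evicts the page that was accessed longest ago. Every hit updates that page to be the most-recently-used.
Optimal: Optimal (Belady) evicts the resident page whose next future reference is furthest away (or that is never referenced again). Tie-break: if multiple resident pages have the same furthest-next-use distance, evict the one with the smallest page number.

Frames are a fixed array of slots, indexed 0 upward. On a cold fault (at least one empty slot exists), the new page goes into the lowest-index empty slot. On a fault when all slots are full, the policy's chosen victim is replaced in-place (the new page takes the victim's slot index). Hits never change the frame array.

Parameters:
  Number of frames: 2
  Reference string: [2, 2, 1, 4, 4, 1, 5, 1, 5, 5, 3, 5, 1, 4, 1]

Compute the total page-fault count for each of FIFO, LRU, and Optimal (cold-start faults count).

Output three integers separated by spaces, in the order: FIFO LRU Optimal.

--- FIFO ---
  step 0: ref 2 -> FAULT, frames=[2,-] (faults so far: 1)
  step 1: ref 2 -> HIT, frames=[2,-] (faults so far: 1)
  step 2: ref 1 -> FAULT, frames=[2,1] (faults so far: 2)
  step 3: ref 4 -> FAULT, evict 2, frames=[4,1] (faults so far: 3)
  step 4: ref 4 -> HIT, frames=[4,1] (faults so far: 3)
  step 5: ref 1 -> HIT, frames=[4,1] (faults so far: 3)
  step 6: ref 5 -> FAULT, evict 1, frames=[4,5] (faults so far: 4)
  step 7: ref 1 -> FAULT, evict 4, frames=[1,5] (faults so far: 5)
  step 8: ref 5 -> HIT, frames=[1,5] (faults so far: 5)
  step 9: ref 5 -> HIT, frames=[1,5] (faults so far: 5)
  step 10: ref 3 -> FAULT, evict 5, frames=[1,3] (faults so far: 6)
  step 11: ref 5 -> FAULT, evict 1, frames=[5,3] (faults so far: 7)
  step 12: ref 1 -> FAULT, evict 3, frames=[5,1] (faults so far: 8)
  step 13: ref 4 -> FAULT, evict 5, frames=[4,1] (faults so far: 9)
  step 14: ref 1 -> HIT, frames=[4,1] (faults so far: 9)
  FIFO total faults: 9
--- LRU ---
  step 0: ref 2 -> FAULT, frames=[2,-] (faults so far: 1)
  step 1: ref 2 -> HIT, frames=[2,-] (faults so far: 1)
  step 2: ref 1 -> FAULT, frames=[2,1] (faults so far: 2)
  step 3: ref 4 -> FAULT, evict 2, frames=[4,1] (faults so far: 3)
  step 4: ref 4 -> HIT, frames=[4,1] (faults so far: 3)
  step 5: ref 1 -> HIT, frames=[4,1] (faults so far: 3)
  step 6: ref 5 -> FAULT, evict 4, frames=[5,1] (faults so far: 4)
  step 7: ref 1 -> HIT, frames=[5,1] (faults so far: 4)
  step 8: ref 5 -> HIT, frames=[5,1] (faults so far: 4)
  step 9: ref 5 -> HIT, frames=[5,1] (faults so far: 4)
  step 10: ref 3 -> FAULT, evict 1, frames=[5,3] (faults so far: 5)
  step 11: ref 5 -> HIT, frames=[5,3] (faults so far: 5)
  step 12: ref 1 -> FAULT, evict 3, frames=[5,1] (faults so far: 6)
  step 13: ref 4 -> FAULT, evict 5, frames=[4,1] (faults so far: 7)
  step 14: ref 1 -> HIT, frames=[4,1] (faults so far: 7)
  LRU total faults: 7
--- Optimal ---
  step 0: ref 2 -> FAULT, frames=[2,-] (faults so far: 1)
  step 1: ref 2 -> HIT, frames=[2,-] (faults so far: 1)
  step 2: ref 1 -> FAULT, frames=[2,1] (faults so far: 2)
  step 3: ref 4 -> FAULT, evict 2, frames=[4,1] (faults so far: 3)
  step 4: ref 4 -> HIT, frames=[4,1] (faults so far: 3)
  step 5: ref 1 -> HIT, frames=[4,1] (faults so far: 3)
  step 6: ref 5 -> FAULT, evict 4, frames=[5,1] (faults so far: 4)
  step 7: ref 1 -> HIT, frames=[5,1] (faults so far: 4)
  step 8: ref 5 -> HIT, frames=[5,1] (faults so far: 4)
  step 9: ref 5 -> HIT, frames=[5,1] (faults so far: 4)
  step 10: ref 3 -> FAULT, evict 1, frames=[5,3] (faults so far: 5)
  step 11: ref 5 -> HIT, frames=[5,3] (faults so far: 5)
  step 12: ref 1 -> FAULT, evict 3, frames=[5,1] (faults so far: 6)
  step 13: ref 4 -> FAULT, evict 5, frames=[4,1] (faults so far: 7)
  step 14: ref 1 -> HIT, frames=[4,1] (faults so far: 7)
  Optimal total faults: 7

Answer: 9 7 7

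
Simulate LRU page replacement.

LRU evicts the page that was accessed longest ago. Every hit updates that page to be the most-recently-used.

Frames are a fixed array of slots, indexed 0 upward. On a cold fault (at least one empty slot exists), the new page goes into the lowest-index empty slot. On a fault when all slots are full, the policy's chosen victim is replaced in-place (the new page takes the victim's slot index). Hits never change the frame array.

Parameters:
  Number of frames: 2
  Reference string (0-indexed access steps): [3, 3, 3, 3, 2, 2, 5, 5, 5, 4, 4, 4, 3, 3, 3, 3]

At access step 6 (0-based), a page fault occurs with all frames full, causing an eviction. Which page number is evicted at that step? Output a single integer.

Answer: 3

Derivation:
Step 0: ref 3 -> FAULT, frames=[3,-]
Step 1: ref 3 -> HIT, frames=[3,-]
Step 2: ref 3 -> HIT, frames=[3,-]
Step 3: ref 3 -> HIT, frames=[3,-]
Step 4: ref 2 -> FAULT, frames=[3,2]
Step 5: ref 2 -> HIT, frames=[3,2]
Step 6: ref 5 -> FAULT, evict 3, frames=[5,2]
At step 6: evicted page 3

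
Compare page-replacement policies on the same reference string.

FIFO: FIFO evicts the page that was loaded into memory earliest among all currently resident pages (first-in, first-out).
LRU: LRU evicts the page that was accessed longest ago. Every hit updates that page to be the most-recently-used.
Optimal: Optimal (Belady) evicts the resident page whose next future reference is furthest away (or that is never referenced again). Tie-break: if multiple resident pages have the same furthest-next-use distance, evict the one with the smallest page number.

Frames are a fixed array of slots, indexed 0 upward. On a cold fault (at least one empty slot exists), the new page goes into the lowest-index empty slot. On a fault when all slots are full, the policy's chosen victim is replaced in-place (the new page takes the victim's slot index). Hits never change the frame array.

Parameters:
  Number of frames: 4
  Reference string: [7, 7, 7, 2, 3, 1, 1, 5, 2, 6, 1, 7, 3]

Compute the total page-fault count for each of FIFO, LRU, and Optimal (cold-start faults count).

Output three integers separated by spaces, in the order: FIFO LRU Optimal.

Answer: 8 8 7

Derivation:
--- FIFO ---
  step 0: ref 7 -> FAULT, frames=[7,-,-,-] (faults so far: 1)
  step 1: ref 7 -> HIT, frames=[7,-,-,-] (faults so far: 1)
  step 2: ref 7 -> HIT, frames=[7,-,-,-] (faults so far: 1)
  step 3: ref 2 -> FAULT, frames=[7,2,-,-] (faults so far: 2)
  step 4: ref 3 -> FAULT, frames=[7,2,3,-] (faults so far: 3)
  step 5: ref 1 -> FAULT, frames=[7,2,3,1] (faults so far: 4)
  step 6: ref 1 -> HIT, frames=[7,2,3,1] (faults so far: 4)
  step 7: ref 5 -> FAULT, evict 7, frames=[5,2,3,1] (faults so far: 5)
  step 8: ref 2 -> HIT, frames=[5,2,3,1] (faults so far: 5)
  step 9: ref 6 -> FAULT, evict 2, frames=[5,6,3,1] (faults so far: 6)
  step 10: ref 1 -> HIT, frames=[5,6,3,1] (faults so far: 6)
  step 11: ref 7 -> FAULT, evict 3, frames=[5,6,7,1] (faults so far: 7)
  step 12: ref 3 -> FAULT, evict 1, frames=[5,6,7,3] (faults so far: 8)
  FIFO total faults: 8
--- LRU ---
  step 0: ref 7 -> FAULT, frames=[7,-,-,-] (faults so far: 1)
  step 1: ref 7 -> HIT, frames=[7,-,-,-] (faults so far: 1)
  step 2: ref 7 -> HIT, frames=[7,-,-,-] (faults so far: 1)
  step 3: ref 2 -> FAULT, frames=[7,2,-,-] (faults so far: 2)
  step 4: ref 3 -> FAULT, frames=[7,2,3,-] (faults so far: 3)
  step 5: ref 1 -> FAULT, frames=[7,2,3,1] (faults so far: 4)
  step 6: ref 1 -> HIT, frames=[7,2,3,1] (faults so far: 4)
  step 7: ref 5 -> FAULT, evict 7, frames=[5,2,3,1] (faults so far: 5)
  step 8: ref 2 -> HIT, frames=[5,2,3,1] (faults so far: 5)
  step 9: ref 6 -> FAULT, evict 3, frames=[5,2,6,1] (faults so far: 6)
  step 10: ref 1 -> HIT, frames=[5,2,6,1] (faults so far: 6)
  step 11: ref 7 -> FAULT, evict 5, frames=[7,2,6,1] (faults so far: 7)
  step 12: ref 3 -> FAULT, evict 2, frames=[7,3,6,1] (faults so far: 8)
  LRU total faults: 8
--- Optimal ---
  step 0: ref 7 -> FAULT, frames=[7,-,-,-] (faults so far: 1)
  step 1: ref 7 -> HIT, frames=[7,-,-,-] (faults so far: 1)
  step 2: ref 7 -> HIT, frames=[7,-,-,-] (faults so far: 1)
  step 3: ref 2 -> FAULT, frames=[7,2,-,-] (faults so far: 2)
  step 4: ref 3 -> FAULT, frames=[7,2,3,-] (faults so far: 3)
  step 5: ref 1 -> FAULT, frames=[7,2,3,1] (faults so far: 4)
  step 6: ref 1 -> HIT, frames=[7,2,3,1] (faults so far: 4)
  step 7: ref 5 -> FAULT, evict 3, frames=[7,2,5,1] (faults so far: 5)
  step 8: ref 2 -> HIT, frames=[7,2,5,1] (faults so far: 5)
  step 9: ref 6 -> FAULT, evict 2, frames=[7,6,5,1] (faults so far: 6)
  step 10: ref 1 -> HIT, frames=[7,6,5,1] (faults so far: 6)
  step 11: ref 7 -> HIT, frames=[7,6,5,1] (faults so far: 6)
  step 12: ref 3 -> FAULT, evict 1, frames=[7,6,5,3] (faults so far: 7)
  Optimal total faults: 7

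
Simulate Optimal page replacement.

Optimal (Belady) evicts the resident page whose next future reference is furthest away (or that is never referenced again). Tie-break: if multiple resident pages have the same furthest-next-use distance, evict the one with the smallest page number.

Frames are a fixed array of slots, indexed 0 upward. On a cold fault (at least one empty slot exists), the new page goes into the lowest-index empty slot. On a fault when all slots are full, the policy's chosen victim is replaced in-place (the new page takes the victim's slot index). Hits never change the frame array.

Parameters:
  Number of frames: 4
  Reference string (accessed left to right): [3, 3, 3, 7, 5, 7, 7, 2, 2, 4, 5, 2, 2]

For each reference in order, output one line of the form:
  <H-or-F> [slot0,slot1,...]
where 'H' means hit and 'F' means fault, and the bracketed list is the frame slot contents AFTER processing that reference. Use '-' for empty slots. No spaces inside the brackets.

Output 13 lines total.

F [3,-,-,-]
H [3,-,-,-]
H [3,-,-,-]
F [3,7,-,-]
F [3,7,5,-]
H [3,7,5,-]
H [3,7,5,-]
F [3,7,5,2]
H [3,7,5,2]
F [4,7,5,2]
H [4,7,5,2]
H [4,7,5,2]
H [4,7,5,2]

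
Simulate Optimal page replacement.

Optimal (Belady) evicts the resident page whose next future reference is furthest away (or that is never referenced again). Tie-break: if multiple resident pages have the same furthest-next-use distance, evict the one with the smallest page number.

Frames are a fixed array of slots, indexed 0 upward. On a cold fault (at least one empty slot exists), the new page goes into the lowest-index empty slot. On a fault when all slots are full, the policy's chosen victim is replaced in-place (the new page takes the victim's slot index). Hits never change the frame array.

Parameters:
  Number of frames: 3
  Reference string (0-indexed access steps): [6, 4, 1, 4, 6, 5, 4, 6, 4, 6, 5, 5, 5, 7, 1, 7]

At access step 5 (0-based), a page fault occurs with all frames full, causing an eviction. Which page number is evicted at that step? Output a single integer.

Step 0: ref 6 -> FAULT, frames=[6,-,-]
Step 1: ref 4 -> FAULT, frames=[6,4,-]
Step 2: ref 1 -> FAULT, frames=[6,4,1]
Step 3: ref 4 -> HIT, frames=[6,4,1]
Step 4: ref 6 -> HIT, frames=[6,4,1]
Step 5: ref 5 -> FAULT, evict 1, frames=[6,4,5]
At step 5: evicted page 1

Answer: 1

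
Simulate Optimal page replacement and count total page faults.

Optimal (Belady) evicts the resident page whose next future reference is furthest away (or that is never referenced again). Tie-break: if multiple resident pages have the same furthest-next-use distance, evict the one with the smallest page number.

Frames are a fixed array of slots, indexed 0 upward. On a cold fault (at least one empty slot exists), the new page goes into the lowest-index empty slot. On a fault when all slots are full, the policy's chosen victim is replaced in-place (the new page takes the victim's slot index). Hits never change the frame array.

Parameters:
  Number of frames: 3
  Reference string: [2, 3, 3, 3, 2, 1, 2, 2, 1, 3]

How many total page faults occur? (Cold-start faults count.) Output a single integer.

Step 0: ref 2 → FAULT, frames=[2,-,-]
Step 1: ref 3 → FAULT, frames=[2,3,-]
Step 2: ref 3 → HIT, frames=[2,3,-]
Step 3: ref 3 → HIT, frames=[2,3,-]
Step 4: ref 2 → HIT, frames=[2,3,-]
Step 5: ref 1 → FAULT, frames=[2,3,1]
Step 6: ref 2 → HIT, frames=[2,3,1]
Step 7: ref 2 → HIT, frames=[2,3,1]
Step 8: ref 1 → HIT, frames=[2,3,1]
Step 9: ref 3 → HIT, frames=[2,3,1]
Total faults: 3

Answer: 3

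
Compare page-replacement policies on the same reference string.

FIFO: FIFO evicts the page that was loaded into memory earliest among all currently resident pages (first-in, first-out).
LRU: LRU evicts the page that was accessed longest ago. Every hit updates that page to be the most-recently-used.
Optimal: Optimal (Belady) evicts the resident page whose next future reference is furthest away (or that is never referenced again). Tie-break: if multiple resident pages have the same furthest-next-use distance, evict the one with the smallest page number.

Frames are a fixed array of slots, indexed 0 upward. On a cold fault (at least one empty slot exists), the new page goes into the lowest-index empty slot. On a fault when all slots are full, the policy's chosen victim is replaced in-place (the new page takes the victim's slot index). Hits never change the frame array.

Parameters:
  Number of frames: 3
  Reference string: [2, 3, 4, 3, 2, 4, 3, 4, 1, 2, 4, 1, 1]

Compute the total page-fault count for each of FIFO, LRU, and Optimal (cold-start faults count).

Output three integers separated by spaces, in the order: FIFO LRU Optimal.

Answer: 5 5 4

Derivation:
--- FIFO ---
  step 0: ref 2 -> FAULT, frames=[2,-,-] (faults so far: 1)
  step 1: ref 3 -> FAULT, frames=[2,3,-] (faults so far: 2)
  step 2: ref 4 -> FAULT, frames=[2,3,4] (faults so far: 3)
  step 3: ref 3 -> HIT, frames=[2,3,4] (faults so far: 3)
  step 4: ref 2 -> HIT, frames=[2,3,4] (faults so far: 3)
  step 5: ref 4 -> HIT, frames=[2,3,4] (faults so far: 3)
  step 6: ref 3 -> HIT, frames=[2,3,4] (faults so far: 3)
  step 7: ref 4 -> HIT, frames=[2,3,4] (faults so far: 3)
  step 8: ref 1 -> FAULT, evict 2, frames=[1,3,4] (faults so far: 4)
  step 9: ref 2 -> FAULT, evict 3, frames=[1,2,4] (faults so far: 5)
  step 10: ref 4 -> HIT, frames=[1,2,4] (faults so far: 5)
  step 11: ref 1 -> HIT, frames=[1,2,4] (faults so far: 5)
  step 12: ref 1 -> HIT, frames=[1,2,4] (faults so far: 5)
  FIFO total faults: 5
--- LRU ---
  step 0: ref 2 -> FAULT, frames=[2,-,-] (faults so far: 1)
  step 1: ref 3 -> FAULT, frames=[2,3,-] (faults so far: 2)
  step 2: ref 4 -> FAULT, frames=[2,3,4] (faults so far: 3)
  step 3: ref 3 -> HIT, frames=[2,3,4] (faults so far: 3)
  step 4: ref 2 -> HIT, frames=[2,3,4] (faults so far: 3)
  step 5: ref 4 -> HIT, frames=[2,3,4] (faults so far: 3)
  step 6: ref 3 -> HIT, frames=[2,3,4] (faults so far: 3)
  step 7: ref 4 -> HIT, frames=[2,3,4] (faults so far: 3)
  step 8: ref 1 -> FAULT, evict 2, frames=[1,3,4] (faults so far: 4)
  step 9: ref 2 -> FAULT, evict 3, frames=[1,2,4] (faults so far: 5)
  step 10: ref 4 -> HIT, frames=[1,2,4] (faults so far: 5)
  step 11: ref 1 -> HIT, frames=[1,2,4] (faults so far: 5)
  step 12: ref 1 -> HIT, frames=[1,2,4] (faults so far: 5)
  LRU total faults: 5
--- Optimal ---
  step 0: ref 2 -> FAULT, frames=[2,-,-] (faults so far: 1)
  step 1: ref 3 -> FAULT, frames=[2,3,-] (faults so far: 2)
  step 2: ref 4 -> FAULT, frames=[2,3,4] (faults so far: 3)
  step 3: ref 3 -> HIT, frames=[2,3,4] (faults so far: 3)
  step 4: ref 2 -> HIT, frames=[2,3,4] (faults so far: 3)
  step 5: ref 4 -> HIT, frames=[2,3,4] (faults so far: 3)
  step 6: ref 3 -> HIT, frames=[2,3,4] (faults so far: 3)
  step 7: ref 4 -> HIT, frames=[2,3,4] (faults so far: 3)
  step 8: ref 1 -> FAULT, evict 3, frames=[2,1,4] (faults so far: 4)
  step 9: ref 2 -> HIT, frames=[2,1,4] (faults so far: 4)
  step 10: ref 4 -> HIT, frames=[2,1,4] (faults so far: 4)
  step 11: ref 1 -> HIT, frames=[2,1,4] (faults so far: 4)
  step 12: ref 1 -> HIT, frames=[2,1,4] (faults so far: 4)
  Optimal total faults: 4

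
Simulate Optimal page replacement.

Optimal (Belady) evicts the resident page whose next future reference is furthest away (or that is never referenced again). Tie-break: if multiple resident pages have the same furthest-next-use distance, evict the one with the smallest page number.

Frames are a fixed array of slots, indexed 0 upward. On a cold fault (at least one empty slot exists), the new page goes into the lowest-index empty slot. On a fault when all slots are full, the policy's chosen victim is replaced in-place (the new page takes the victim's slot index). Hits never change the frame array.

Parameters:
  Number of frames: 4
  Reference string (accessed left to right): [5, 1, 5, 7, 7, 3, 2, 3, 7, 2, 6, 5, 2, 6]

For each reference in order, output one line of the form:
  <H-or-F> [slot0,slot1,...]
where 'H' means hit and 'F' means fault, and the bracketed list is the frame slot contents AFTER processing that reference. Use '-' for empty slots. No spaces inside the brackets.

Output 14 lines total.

F [5,-,-,-]
F [5,1,-,-]
H [5,1,-,-]
F [5,1,7,-]
H [5,1,7,-]
F [5,1,7,3]
F [5,2,7,3]
H [5,2,7,3]
H [5,2,7,3]
H [5,2,7,3]
F [5,2,7,6]
H [5,2,7,6]
H [5,2,7,6]
H [5,2,7,6]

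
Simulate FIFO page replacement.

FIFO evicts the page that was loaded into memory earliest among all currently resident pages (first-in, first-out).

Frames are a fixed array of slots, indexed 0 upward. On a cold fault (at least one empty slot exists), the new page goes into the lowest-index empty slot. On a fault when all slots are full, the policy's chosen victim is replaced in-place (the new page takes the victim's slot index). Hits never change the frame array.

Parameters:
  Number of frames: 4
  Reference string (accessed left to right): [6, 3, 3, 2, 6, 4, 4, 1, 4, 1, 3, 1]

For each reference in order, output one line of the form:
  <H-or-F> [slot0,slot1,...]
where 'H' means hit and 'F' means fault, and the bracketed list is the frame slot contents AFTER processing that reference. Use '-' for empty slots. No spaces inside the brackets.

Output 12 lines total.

F [6,-,-,-]
F [6,3,-,-]
H [6,3,-,-]
F [6,3,2,-]
H [6,3,2,-]
F [6,3,2,4]
H [6,3,2,4]
F [1,3,2,4]
H [1,3,2,4]
H [1,3,2,4]
H [1,3,2,4]
H [1,3,2,4]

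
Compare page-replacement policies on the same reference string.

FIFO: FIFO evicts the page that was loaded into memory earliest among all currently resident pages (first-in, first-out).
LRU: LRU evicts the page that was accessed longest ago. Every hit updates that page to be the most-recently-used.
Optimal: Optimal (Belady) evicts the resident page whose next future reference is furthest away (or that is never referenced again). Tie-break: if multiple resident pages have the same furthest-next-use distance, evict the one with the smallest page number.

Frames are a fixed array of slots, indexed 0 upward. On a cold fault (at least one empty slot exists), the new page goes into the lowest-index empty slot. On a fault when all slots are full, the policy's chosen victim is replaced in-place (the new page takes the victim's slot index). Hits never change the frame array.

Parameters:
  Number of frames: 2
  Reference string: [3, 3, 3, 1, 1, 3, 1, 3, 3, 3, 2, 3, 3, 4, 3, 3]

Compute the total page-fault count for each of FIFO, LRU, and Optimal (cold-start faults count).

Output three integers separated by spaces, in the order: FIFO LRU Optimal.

--- FIFO ---
  step 0: ref 3 -> FAULT, frames=[3,-] (faults so far: 1)
  step 1: ref 3 -> HIT, frames=[3,-] (faults so far: 1)
  step 2: ref 3 -> HIT, frames=[3,-] (faults so far: 1)
  step 3: ref 1 -> FAULT, frames=[3,1] (faults so far: 2)
  step 4: ref 1 -> HIT, frames=[3,1] (faults so far: 2)
  step 5: ref 3 -> HIT, frames=[3,1] (faults so far: 2)
  step 6: ref 1 -> HIT, frames=[3,1] (faults so far: 2)
  step 7: ref 3 -> HIT, frames=[3,1] (faults so far: 2)
  step 8: ref 3 -> HIT, frames=[3,1] (faults so far: 2)
  step 9: ref 3 -> HIT, frames=[3,1] (faults so far: 2)
  step 10: ref 2 -> FAULT, evict 3, frames=[2,1] (faults so far: 3)
  step 11: ref 3 -> FAULT, evict 1, frames=[2,3] (faults so far: 4)
  step 12: ref 3 -> HIT, frames=[2,3] (faults so far: 4)
  step 13: ref 4 -> FAULT, evict 2, frames=[4,3] (faults so far: 5)
  step 14: ref 3 -> HIT, frames=[4,3] (faults so far: 5)
  step 15: ref 3 -> HIT, frames=[4,3] (faults so far: 5)
  FIFO total faults: 5
--- LRU ---
  step 0: ref 3 -> FAULT, frames=[3,-] (faults so far: 1)
  step 1: ref 3 -> HIT, frames=[3,-] (faults so far: 1)
  step 2: ref 3 -> HIT, frames=[3,-] (faults so far: 1)
  step 3: ref 1 -> FAULT, frames=[3,1] (faults so far: 2)
  step 4: ref 1 -> HIT, frames=[3,1] (faults so far: 2)
  step 5: ref 3 -> HIT, frames=[3,1] (faults so far: 2)
  step 6: ref 1 -> HIT, frames=[3,1] (faults so far: 2)
  step 7: ref 3 -> HIT, frames=[3,1] (faults so far: 2)
  step 8: ref 3 -> HIT, frames=[3,1] (faults so far: 2)
  step 9: ref 3 -> HIT, frames=[3,1] (faults so far: 2)
  step 10: ref 2 -> FAULT, evict 1, frames=[3,2] (faults so far: 3)
  step 11: ref 3 -> HIT, frames=[3,2] (faults so far: 3)
  step 12: ref 3 -> HIT, frames=[3,2] (faults so far: 3)
  step 13: ref 4 -> FAULT, evict 2, frames=[3,4] (faults so far: 4)
  step 14: ref 3 -> HIT, frames=[3,4] (faults so far: 4)
  step 15: ref 3 -> HIT, frames=[3,4] (faults so far: 4)
  LRU total faults: 4
--- Optimal ---
  step 0: ref 3 -> FAULT, frames=[3,-] (faults so far: 1)
  step 1: ref 3 -> HIT, frames=[3,-] (faults so far: 1)
  step 2: ref 3 -> HIT, frames=[3,-] (faults so far: 1)
  step 3: ref 1 -> FAULT, frames=[3,1] (faults so far: 2)
  step 4: ref 1 -> HIT, frames=[3,1] (faults so far: 2)
  step 5: ref 3 -> HIT, frames=[3,1] (faults so far: 2)
  step 6: ref 1 -> HIT, frames=[3,1] (faults so far: 2)
  step 7: ref 3 -> HIT, frames=[3,1] (faults so far: 2)
  step 8: ref 3 -> HIT, frames=[3,1] (faults so far: 2)
  step 9: ref 3 -> HIT, frames=[3,1] (faults so far: 2)
  step 10: ref 2 -> FAULT, evict 1, frames=[3,2] (faults so far: 3)
  step 11: ref 3 -> HIT, frames=[3,2] (faults so far: 3)
  step 12: ref 3 -> HIT, frames=[3,2] (faults so far: 3)
  step 13: ref 4 -> FAULT, evict 2, frames=[3,4] (faults so far: 4)
  step 14: ref 3 -> HIT, frames=[3,4] (faults so far: 4)
  step 15: ref 3 -> HIT, frames=[3,4] (faults so far: 4)
  Optimal total faults: 4

Answer: 5 4 4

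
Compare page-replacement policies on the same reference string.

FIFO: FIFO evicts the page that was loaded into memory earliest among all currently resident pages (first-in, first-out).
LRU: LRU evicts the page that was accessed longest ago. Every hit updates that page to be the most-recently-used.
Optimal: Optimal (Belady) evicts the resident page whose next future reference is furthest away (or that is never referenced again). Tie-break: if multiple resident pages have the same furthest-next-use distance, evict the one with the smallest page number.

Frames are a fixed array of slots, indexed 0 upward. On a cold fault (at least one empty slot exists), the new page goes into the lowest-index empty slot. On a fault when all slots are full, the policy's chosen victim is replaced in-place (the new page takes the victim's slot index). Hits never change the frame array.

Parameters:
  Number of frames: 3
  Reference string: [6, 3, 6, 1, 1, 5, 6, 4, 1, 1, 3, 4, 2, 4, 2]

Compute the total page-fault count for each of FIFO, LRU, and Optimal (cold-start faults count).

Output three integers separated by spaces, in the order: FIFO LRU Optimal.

Answer: 10 8 7

Derivation:
--- FIFO ---
  step 0: ref 6 -> FAULT, frames=[6,-,-] (faults so far: 1)
  step 1: ref 3 -> FAULT, frames=[6,3,-] (faults so far: 2)
  step 2: ref 6 -> HIT, frames=[6,3,-] (faults so far: 2)
  step 3: ref 1 -> FAULT, frames=[6,3,1] (faults so far: 3)
  step 4: ref 1 -> HIT, frames=[6,3,1] (faults so far: 3)
  step 5: ref 5 -> FAULT, evict 6, frames=[5,3,1] (faults so far: 4)
  step 6: ref 6 -> FAULT, evict 3, frames=[5,6,1] (faults so far: 5)
  step 7: ref 4 -> FAULT, evict 1, frames=[5,6,4] (faults so far: 6)
  step 8: ref 1 -> FAULT, evict 5, frames=[1,6,4] (faults so far: 7)
  step 9: ref 1 -> HIT, frames=[1,6,4] (faults so far: 7)
  step 10: ref 3 -> FAULT, evict 6, frames=[1,3,4] (faults so far: 8)
  step 11: ref 4 -> HIT, frames=[1,3,4] (faults so far: 8)
  step 12: ref 2 -> FAULT, evict 4, frames=[1,3,2] (faults so far: 9)
  step 13: ref 4 -> FAULT, evict 1, frames=[4,3,2] (faults so far: 10)
  step 14: ref 2 -> HIT, frames=[4,3,2] (faults so far: 10)
  FIFO total faults: 10
--- LRU ---
  step 0: ref 6 -> FAULT, frames=[6,-,-] (faults so far: 1)
  step 1: ref 3 -> FAULT, frames=[6,3,-] (faults so far: 2)
  step 2: ref 6 -> HIT, frames=[6,3,-] (faults so far: 2)
  step 3: ref 1 -> FAULT, frames=[6,3,1] (faults so far: 3)
  step 4: ref 1 -> HIT, frames=[6,3,1] (faults so far: 3)
  step 5: ref 5 -> FAULT, evict 3, frames=[6,5,1] (faults so far: 4)
  step 6: ref 6 -> HIT, frames=[6,5,1] (faults so far: 4)
  step 7: ref 4 -> FAULT, evict 1, frames=[6,5,4] (faults so far: 5)
  step 8: ref 1 -> FAULT, evict 5, frames=[6,1,4] (faults so far: 6)
  step 9: ref 1 -> HIT, frames=[6,1,4] (faults so far: 6)
  step 10: ref 3 -> FAULT, evict 6, frames=[3,1,4] (faults so far: 7)
  step 11: ref 4 -> HIT, frames=[3,1,4] (faults so far: 7)
  step 12: ref 2 -> FAULT, evict 1, frames=[3,2,4] (faults so far: 8)
  step 13: ref 4 -> HIT, frames=[3,2,4] (faults so far: 8)
  step 14: ref 2 -> HIT, frames=[3,2,4] (faults so far: 8)
  LRU total faults: 8
--- Optimal ---
  step 0: ref 6 -> FAULT, frames=[6,-,-] (faults so far: 1)
  step 1: ref 3 -> FAULT, frames=[6,3,-] (faults so far: 2)
  step 2: ref 6 -> HIT, frames=[6,3,-] (faults so far: 2)
  step 3: ref 1 -> FAULT, frames=[6,3,1] (faults so far: 3)
  step 4: ref 1 -> HIT, frames=[6,3,1] (faults so far: 3)
  step 5: ref 5 -> FAULT, evict 3, frames=[6,5,1] (faults so far: 4)
  step 6: ref 6 -> HIT, frames=[6,5,1] (faults so far: 4)
  step 7: ref 4 -> FAULT, evict 5, frames=[6,4,1] (faults so far: 5)
  step 8: ref 1 -> HIT, frames=[6,4,1] (faults so far: 5)
  step 9: ref 1 -> HIT, frames=[6,4,1] (faults so far: 5)
  step 10: ref 3 -> FAULT, evict 1, frames=[6,4,3] (faults so far: 6)
  step 11: ref 4 -> HIT, frames=[6,4,3] (faults so far: 6)
  step 12: ref 2 -> FAULT, evict 3, frames=[6,4,2] (faults so far: 7)
  step 13: ref 4 -> HIT, frames=[6,4,2] (faults so far: 7)
  step 14: ref 2 -> HIT, frames=[6,4,2] (faults so far: 7)
  Optimal total faults: 7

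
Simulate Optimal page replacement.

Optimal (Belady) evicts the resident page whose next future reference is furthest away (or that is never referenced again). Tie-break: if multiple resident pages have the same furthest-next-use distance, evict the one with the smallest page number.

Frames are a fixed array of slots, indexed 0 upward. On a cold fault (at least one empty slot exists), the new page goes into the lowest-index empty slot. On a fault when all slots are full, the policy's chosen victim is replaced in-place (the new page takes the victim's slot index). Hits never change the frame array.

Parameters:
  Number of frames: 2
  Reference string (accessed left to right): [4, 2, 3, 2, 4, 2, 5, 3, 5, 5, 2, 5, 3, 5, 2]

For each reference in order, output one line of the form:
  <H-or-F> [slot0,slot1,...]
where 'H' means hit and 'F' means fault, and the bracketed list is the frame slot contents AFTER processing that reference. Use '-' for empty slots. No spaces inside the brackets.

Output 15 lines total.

F [4,-]
F [4,2]
F [3,2]
H [3,2]
F [4,2]
H [4,2]
F [5,2]
F [5,3]
H [5,3]
H [5,3]
F [5,2]
H [5,2]
F [5,3]
H [5,3]
F [5,2]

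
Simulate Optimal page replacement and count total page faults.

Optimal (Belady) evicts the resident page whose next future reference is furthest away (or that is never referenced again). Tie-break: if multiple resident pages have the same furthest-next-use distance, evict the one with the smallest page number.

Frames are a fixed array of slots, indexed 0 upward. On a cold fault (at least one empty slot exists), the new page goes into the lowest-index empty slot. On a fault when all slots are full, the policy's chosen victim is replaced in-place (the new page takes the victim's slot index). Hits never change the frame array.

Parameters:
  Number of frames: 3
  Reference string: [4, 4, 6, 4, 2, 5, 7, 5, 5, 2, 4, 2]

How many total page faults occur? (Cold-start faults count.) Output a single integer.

Answer: 6

Derivation:
Step 0: ref 4 → FAULT, frames=[4,-,-]
Step 1: ref 4 → HIT, frames=[4,-,-]
Step 2: ref 6 → FAULT, frames=[4,6,-]
Step 3: ref 4 → HIT, frames=[4,6,-]
Step 4: ref 2 → FAULT, frames=[4,6,2]
Step 5: ref 5 → FAULT (evict 6), frames=[4,5,2]
Step 6: ref 7 → FAULT (evict 4), frames=[7,5,2]
Step 7: ref 5 → HIT, frames=[7,5,2]
Step 8: ref 5 → HIT, frames=[7,5,2]
Step 9: ref 2 → HIT, frames=[7,5,2]
Step 10: ref 4 → FAULT (evict 5), frames=[7,4,2]
Step 11: ref 2 → HIT, frames=[7,4,2]
Total faults: 6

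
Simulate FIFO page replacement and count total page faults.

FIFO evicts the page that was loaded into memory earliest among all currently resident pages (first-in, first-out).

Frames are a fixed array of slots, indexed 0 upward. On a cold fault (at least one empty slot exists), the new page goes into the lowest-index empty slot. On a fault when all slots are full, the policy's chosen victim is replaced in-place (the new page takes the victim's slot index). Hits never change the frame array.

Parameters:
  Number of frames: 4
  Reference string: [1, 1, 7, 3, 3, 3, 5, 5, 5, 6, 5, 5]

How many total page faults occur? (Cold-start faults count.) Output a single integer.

Step 0: ref 1 → FAULT, frames=[1,-,-,-]
Step 1: ref 1 → HIT, frames=[1,-,-,-]
Step 2: ref 7 → FAULT, frames=[1,7,-,-]
Step 3: ref 3 → FAULT, frames=[1,7,3,-]
Step 4: ref 3 → HIT, frames=[1,7,3,-]
Step 5: ref 3 → HIT, frames=[1,7,3,-]
Step 6: ref 5 → FAULT, frames=[1,7,3,5]
Step 7: ref 5 → HIT, frames=[1,7,3,5]
Step 8: ref 5 → HIT, frames=[1,7,3,5]
Step 9: ref 6 → FAULT (evict 1), frames=[6,7,3,5]
Step 10: ref 5 → HIT, frames=[6,7,3,5]
Step 11: ref 5 → HIT, frames=[6,7,3,5]
Total faults: 5

Answer: 5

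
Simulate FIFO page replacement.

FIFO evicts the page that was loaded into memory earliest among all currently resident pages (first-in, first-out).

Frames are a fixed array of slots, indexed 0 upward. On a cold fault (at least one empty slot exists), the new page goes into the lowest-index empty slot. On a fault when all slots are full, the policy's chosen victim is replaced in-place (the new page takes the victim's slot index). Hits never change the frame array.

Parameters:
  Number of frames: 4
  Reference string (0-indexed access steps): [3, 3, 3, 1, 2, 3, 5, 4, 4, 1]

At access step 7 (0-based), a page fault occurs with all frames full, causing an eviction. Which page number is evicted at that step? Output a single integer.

Answer: 3

Derivation:
Step 0: ref 3 -> FAULT, frames=[3,-,-,-]
Step 1: ref 3 -> HIT, frames=[3,-,-,-]
Step 2: ref 3 -> HIT, frames=[3,-,-,-]
Step 3: ref 1 -> FAULT, frames=[3,1,-,-]
Step 4: ref 2 -> FAULT, frames=[3,1,2,-]
Step 5: ref 3 -> HIT, frames=[3,1,2,-]
Step 6: ref 5 -> FAULT, frames=[3,1,2,5]
Step 7: ref 4 -> FAULT, evict 3, frames=[4,1,2,5]
At step 7: evicted page 3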